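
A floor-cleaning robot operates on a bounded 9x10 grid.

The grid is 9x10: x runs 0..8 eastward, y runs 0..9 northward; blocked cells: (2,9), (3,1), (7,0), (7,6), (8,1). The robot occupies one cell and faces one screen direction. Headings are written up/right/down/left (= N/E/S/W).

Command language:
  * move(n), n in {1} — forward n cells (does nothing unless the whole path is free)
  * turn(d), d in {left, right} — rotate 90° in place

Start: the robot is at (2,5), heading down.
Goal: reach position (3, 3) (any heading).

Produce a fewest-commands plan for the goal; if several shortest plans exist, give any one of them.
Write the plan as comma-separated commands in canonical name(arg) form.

move(1), move(1), turn(left), move(1)

begin: at (2,5), heading down
1. move(1) → at (2,4), heading down
2. move(1) → at (2,3), heading down
3. turn(left) → at (2,3), heading right
4. move(1) → at (3,3), heading right
no 3-step plan works, so 4 is optimal.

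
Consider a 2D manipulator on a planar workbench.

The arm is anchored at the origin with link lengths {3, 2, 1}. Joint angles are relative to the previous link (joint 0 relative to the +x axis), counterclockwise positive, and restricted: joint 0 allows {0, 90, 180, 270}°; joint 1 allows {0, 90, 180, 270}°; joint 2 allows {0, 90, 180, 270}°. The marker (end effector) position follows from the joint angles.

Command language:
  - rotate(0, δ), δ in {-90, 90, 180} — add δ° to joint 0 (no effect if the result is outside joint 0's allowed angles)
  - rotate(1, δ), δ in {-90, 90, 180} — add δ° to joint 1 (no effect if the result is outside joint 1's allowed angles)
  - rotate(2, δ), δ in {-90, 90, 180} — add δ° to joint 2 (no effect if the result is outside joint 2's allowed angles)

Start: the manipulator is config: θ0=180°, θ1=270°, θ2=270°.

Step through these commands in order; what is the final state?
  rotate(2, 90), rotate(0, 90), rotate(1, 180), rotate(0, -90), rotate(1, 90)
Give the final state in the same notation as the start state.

config: θ0=180°, θ1=180°, θ2=0°

begin: config: θ0=180°, θ1=270°, θ2=270°
t=1 rotate(2, 90) ⇒ config: θ0=180°, θ1=270°, θ2=0°
t=2 rotate(0, 90) ⇒ config: θ0=270°, θ1=270°, θ2=0°
t=3 rotate(1, 180) ⇒ config: θ0=270°, θ1=90°, θ2=0°
t=4 rotate(0, -90) ⇒ config: θ0=180°, θ1=90°, θ2=0°
t=5 rotate(1, 90) ⇒ config: θ0=180°, θ1=180°, θ2=0°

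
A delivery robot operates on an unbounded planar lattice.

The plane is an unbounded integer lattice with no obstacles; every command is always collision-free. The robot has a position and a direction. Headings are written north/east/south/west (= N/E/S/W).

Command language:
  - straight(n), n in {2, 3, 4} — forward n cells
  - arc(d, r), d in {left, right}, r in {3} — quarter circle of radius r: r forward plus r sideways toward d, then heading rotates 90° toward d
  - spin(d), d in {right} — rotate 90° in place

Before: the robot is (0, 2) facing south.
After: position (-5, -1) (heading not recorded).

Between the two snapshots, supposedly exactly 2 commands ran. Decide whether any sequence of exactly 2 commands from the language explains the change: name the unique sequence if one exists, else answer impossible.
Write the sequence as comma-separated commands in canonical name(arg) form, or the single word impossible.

arc(right, 3), straight(2)

key: running straight(2) before arc(right, 3) would end elsewhere — order is forced
start: (0, 2) facing south
t=1 arc(right, 3) ⇒ (-3, -1) facing west
t=2 straight(2) ⇒ (-5, -1) facing west
no rival 2-sequence matches.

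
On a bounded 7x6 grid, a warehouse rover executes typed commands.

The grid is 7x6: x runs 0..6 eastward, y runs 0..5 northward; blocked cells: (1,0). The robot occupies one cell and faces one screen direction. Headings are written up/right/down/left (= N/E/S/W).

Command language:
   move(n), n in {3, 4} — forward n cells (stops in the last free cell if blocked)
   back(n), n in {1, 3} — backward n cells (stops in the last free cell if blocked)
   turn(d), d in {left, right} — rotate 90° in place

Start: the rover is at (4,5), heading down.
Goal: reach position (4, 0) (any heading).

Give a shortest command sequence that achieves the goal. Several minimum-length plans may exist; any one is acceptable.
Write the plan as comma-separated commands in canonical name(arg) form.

initial: at (4,5), heading down
1. move(3) → at (4,2), heading down
2. move(3) → at (4,0), heading down
minimal: 2 command(s), checked below 2.

move(3), move(3)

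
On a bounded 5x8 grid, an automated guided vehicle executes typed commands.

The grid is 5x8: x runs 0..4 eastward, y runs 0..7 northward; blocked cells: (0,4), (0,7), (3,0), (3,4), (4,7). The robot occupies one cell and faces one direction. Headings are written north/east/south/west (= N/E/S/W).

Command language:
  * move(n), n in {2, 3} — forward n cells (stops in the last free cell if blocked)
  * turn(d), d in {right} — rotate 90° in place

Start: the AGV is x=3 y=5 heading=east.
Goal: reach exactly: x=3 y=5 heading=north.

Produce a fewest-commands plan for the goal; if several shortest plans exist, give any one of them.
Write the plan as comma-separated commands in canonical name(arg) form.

turn(right), turn(right), turn(right)

t0: x=3 y=5 heading=east
t=1 turn(right) ⇒ x=3 y=5 heading=south
t=2 turn(right) ⇒ x=3 y=5 heading=west
t=3 turn(right) ⇒ x=3 y=5 heading=north
no 2-step plan works, so 3 is optimal.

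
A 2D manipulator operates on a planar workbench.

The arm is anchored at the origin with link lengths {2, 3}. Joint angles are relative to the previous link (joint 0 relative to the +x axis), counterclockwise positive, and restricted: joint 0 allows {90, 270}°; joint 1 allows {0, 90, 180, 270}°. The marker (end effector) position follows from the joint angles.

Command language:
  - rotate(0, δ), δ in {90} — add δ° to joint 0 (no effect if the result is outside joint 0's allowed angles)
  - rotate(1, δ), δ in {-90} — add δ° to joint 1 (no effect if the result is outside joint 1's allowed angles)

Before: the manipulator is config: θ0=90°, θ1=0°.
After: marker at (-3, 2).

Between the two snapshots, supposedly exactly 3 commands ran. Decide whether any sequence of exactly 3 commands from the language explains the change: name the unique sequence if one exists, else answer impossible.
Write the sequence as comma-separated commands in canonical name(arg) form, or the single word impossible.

rotate(1, -90), rotate(1, -90), rotate(1, -90)

initial: config: θ0=90°, θ1=0°
[1] after rotate(1, -90): config: θ0=90°, θ1=270°
[2] after rotate(1, -90): config: θ0=90°, θ1=180°
[3] after rotate(1, -90): config: θ0=90°, θ1=90°
all 8 alternatives checked — unique.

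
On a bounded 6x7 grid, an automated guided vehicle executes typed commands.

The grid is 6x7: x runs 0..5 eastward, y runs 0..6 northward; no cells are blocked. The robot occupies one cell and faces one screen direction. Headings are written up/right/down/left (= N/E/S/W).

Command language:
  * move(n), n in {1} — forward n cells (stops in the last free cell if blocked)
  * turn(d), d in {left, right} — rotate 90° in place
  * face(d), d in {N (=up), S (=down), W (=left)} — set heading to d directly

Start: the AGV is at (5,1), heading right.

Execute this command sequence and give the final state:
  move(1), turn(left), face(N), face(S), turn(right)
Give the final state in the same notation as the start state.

at (5,1), heading left

begin: at (5,1), heading right
1. move(1) → at (5,1), heading right
2. turn(left) → at (5,1), heading up
3. face(N) → at (5,1), heading up
4. face(S) → at (5,1), heading down
5. turn(right) → at (5,1), heading left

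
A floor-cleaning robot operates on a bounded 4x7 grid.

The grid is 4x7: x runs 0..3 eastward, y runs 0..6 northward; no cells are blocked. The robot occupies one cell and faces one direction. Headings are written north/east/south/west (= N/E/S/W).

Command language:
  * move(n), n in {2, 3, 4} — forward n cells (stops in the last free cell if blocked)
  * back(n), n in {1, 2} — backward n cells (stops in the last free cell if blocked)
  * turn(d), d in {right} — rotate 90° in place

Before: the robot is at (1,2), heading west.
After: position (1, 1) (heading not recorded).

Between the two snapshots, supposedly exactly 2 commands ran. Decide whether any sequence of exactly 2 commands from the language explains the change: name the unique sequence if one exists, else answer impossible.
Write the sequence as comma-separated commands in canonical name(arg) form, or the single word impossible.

key: running back(1) before turn(right) would end elsewhere — order is forced
start: at (1,2), heading west
[1] after turn(right): at (1,2), heading north
[2] after back(1): at (1,1), heading north
all 36 alternatives checked — unique.

turn(right), back(1)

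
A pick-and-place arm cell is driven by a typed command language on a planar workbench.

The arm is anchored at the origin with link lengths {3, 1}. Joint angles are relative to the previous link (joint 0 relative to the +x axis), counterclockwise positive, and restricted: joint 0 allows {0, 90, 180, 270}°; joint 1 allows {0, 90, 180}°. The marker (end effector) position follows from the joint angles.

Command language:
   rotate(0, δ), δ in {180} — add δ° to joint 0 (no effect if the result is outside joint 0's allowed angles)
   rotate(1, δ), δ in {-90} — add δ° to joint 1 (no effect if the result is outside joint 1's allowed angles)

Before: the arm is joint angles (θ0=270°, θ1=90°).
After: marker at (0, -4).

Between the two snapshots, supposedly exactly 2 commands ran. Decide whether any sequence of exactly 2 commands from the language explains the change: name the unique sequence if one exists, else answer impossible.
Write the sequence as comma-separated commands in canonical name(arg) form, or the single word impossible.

rotate(1, -90), rotate(1, -90)

begin: joint angles (θ0=270°, θ1=90°)
1. rotate(1, -90) → joint angles (θ0=270°, θ1=0°)
2. rotate(1, -90) → joint angles (θ0=270°, θ1=0°)
no rival 2-sequence matches.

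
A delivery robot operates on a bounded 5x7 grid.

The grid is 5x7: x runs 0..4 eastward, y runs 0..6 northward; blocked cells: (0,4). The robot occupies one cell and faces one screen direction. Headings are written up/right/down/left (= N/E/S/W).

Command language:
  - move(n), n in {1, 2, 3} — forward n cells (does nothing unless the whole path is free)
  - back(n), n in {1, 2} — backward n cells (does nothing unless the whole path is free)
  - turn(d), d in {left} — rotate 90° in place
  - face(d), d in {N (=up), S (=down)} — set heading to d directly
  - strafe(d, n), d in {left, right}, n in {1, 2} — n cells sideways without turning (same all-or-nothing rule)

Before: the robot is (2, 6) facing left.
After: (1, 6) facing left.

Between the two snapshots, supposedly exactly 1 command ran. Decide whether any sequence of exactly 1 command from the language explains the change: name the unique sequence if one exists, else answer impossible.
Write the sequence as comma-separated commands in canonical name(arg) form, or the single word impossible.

key: heading stays W — the single command does not turn
t0: (2, 6) facing left
1. move(1) → (1, 6) facing left
no other 1-command option fits: unique.

move(1)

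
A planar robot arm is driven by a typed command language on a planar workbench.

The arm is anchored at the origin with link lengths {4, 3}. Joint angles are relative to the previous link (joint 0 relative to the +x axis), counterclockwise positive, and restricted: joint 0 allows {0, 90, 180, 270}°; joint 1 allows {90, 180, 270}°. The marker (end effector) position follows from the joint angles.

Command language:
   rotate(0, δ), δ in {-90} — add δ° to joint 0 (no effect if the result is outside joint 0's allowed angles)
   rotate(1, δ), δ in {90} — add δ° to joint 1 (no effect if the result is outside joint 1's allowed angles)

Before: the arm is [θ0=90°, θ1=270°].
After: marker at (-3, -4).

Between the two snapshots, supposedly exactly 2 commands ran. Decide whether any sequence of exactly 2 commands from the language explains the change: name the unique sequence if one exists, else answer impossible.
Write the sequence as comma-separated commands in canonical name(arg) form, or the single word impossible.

rotate(0, -90), rotate(0, -90)

t0: [θ0=90°, θ1=270°]
[1] after rotate(0, -90): [θ0=0°, θ1=270°]
[2] after rotate(0, -90): [θ0=270°, θ1=270°]
all 4 alternatives checked — unique.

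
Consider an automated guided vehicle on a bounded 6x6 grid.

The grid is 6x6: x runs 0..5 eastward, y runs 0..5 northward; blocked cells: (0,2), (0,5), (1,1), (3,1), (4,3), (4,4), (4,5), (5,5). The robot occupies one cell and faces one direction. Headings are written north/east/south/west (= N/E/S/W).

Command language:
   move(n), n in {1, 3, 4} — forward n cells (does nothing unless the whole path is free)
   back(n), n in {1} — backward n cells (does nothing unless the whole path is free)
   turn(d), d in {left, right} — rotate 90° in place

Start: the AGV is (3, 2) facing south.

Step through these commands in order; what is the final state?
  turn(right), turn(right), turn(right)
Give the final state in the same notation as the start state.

(3, 2) facing east

t0: (3, 2) facing south
step 1 (turn(right)): (3, 2) facing west
step 2 (turn(right)): (3, 2) facing north
step 3 (turn(right)): (3, 2) facing east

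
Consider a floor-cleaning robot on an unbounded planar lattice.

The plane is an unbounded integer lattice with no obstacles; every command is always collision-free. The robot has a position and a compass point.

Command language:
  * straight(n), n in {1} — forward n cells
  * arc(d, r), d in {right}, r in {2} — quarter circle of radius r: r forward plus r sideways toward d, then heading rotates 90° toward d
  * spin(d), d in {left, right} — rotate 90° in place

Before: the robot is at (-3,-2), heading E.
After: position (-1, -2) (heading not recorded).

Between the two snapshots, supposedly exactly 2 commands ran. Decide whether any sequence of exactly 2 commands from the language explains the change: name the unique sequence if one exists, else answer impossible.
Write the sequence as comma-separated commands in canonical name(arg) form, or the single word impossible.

straight(1), straight(1)

initial: at (-3,-2), heading E
t=1 straight(1) ⇒ at (-2,-2), heading E
t=2 straight(1) ⇒ at (-1,-2), heading E
all 16 alternatives checked — unique.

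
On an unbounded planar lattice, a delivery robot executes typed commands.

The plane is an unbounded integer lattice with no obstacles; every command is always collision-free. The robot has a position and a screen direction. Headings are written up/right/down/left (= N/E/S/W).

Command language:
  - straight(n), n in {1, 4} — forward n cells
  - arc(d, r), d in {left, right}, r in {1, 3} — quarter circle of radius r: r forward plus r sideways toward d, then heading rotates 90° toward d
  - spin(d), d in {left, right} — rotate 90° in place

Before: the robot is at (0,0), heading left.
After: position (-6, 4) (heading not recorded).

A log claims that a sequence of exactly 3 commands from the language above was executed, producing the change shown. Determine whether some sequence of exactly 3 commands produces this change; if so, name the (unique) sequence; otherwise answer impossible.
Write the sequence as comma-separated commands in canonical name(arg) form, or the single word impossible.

key: order matters: swapping straight(4) and arc(right, 1) lands elsewhere
from: at (0,0), heading left
step 1 (straight(4)): at (-4,0), heading left
step 2 (arc(right, 3)): at (-7,3), heading up
step 3 (arc(right, 1)): at (-6,4), heading right
no other 3-command option fits: unique.

straight(4), arc(right, 3), arc(right, 1)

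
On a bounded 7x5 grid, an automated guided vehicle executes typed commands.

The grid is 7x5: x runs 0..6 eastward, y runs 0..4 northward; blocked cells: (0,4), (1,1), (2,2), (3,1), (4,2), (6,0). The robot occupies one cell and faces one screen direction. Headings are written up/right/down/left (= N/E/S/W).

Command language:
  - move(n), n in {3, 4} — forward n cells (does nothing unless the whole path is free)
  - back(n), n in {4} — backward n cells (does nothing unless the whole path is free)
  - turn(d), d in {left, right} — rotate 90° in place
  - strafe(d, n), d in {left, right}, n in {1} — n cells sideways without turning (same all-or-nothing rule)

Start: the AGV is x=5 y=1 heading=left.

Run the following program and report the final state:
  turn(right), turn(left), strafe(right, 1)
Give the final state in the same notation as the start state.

x=5 y=2 heading=left

initial: x=5 y=1 heading=left
step 1 (turn(right)): x=5 y=1 heading=up
step 2 (turn(left)): x=5 y=1 heading=left
step 3 (strafe(right, 1)): x=5 y=2 heading=left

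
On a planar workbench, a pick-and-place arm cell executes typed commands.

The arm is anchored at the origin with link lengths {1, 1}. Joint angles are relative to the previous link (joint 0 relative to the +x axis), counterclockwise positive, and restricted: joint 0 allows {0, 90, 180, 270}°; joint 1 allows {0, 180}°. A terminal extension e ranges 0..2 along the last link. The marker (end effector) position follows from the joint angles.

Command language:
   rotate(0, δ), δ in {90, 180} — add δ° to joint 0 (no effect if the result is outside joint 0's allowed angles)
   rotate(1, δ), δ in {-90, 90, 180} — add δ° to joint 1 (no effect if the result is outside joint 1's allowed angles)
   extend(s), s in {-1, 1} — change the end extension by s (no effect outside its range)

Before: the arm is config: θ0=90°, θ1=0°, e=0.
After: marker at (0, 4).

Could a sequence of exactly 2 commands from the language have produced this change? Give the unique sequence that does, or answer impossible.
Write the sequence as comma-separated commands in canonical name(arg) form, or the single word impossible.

extend(1), extend(1)

t0: config: θ0=90°, θ1=0°, e=0
t=1 extend(1) ⇒ config: θ0=90°, θ1=0°, e=1
t=2 extend(1) ⇒ config: θ0=90°, θ1=0°, e=2
no other 2-command option fits: unique.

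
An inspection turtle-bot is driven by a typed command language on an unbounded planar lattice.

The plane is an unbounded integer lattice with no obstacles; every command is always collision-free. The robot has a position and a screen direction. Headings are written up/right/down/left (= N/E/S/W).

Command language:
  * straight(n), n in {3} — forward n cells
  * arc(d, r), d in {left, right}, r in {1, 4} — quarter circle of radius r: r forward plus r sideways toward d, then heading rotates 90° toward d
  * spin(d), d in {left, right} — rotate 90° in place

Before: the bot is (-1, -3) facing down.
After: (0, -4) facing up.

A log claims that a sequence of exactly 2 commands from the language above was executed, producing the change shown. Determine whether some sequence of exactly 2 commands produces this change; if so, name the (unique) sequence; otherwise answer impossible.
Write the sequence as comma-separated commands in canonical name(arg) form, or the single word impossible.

arc(left, 1), spin(left)

key: running spin(left) before arc(left, 1) would end elsewhere — order is forced
begin: (-1, -3) facing down
t=1 arc(left, 1) ⇒ (0, -4) facing right
t=2 spin(left) ⇒ (0, -4) facing up
uniquely the one of 49 2-step routes that fits.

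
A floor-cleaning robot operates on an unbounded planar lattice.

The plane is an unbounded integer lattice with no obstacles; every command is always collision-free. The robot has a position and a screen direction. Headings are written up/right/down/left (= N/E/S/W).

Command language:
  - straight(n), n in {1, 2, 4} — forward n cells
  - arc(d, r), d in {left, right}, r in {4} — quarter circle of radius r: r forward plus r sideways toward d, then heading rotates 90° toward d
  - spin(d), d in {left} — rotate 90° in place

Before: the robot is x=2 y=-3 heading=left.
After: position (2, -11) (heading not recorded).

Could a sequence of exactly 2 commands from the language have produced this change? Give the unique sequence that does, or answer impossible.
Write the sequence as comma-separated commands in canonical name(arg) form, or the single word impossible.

from: x=2 y=-3 heading=left
t=1 arc(left, 4) ⇒ x=-2 y=-7 heading=down
t=2 arc(left, 4) ⇒ x=2 y=-11 heading=right
no other 2-command option fits: unique.

arc(left, 4), arc(left, 4)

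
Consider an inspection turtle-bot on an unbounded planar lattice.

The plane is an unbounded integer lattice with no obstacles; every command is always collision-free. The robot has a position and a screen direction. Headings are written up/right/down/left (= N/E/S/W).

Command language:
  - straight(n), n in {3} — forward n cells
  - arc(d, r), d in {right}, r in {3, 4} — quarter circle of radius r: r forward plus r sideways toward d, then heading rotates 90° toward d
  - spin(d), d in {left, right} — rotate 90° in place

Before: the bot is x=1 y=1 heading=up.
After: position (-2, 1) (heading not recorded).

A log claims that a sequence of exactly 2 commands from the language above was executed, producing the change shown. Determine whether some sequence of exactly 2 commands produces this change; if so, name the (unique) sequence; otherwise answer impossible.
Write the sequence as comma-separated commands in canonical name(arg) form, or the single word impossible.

spin(left), straight(3)

key: order matters: swapping spin(left) and straight(3) lands elsewhere
initial: x=1 y=1 heading=up
t=1 spin(left) ⇒ x=1 y=1 heading=left
t=2 straight(3) ⇒ x=-2 y=1 heading=left
no other 2-command option fits: unique.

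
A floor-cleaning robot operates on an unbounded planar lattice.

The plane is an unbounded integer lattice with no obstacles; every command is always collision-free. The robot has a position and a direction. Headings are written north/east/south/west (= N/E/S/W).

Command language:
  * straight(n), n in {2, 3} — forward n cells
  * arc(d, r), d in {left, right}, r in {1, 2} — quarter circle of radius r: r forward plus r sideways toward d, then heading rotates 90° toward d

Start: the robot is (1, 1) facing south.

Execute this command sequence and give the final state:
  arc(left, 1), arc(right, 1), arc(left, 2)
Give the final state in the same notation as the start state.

(5, -3) facing east

begin: (1, 1) facing south
t=1 arc(left, 1) ⇒ (2, 0) facing east
t=2 arc(right, 1) ⇒ (3, -1) facing south
t=3 arc(left, 2) ⇒ (5, -3) facing east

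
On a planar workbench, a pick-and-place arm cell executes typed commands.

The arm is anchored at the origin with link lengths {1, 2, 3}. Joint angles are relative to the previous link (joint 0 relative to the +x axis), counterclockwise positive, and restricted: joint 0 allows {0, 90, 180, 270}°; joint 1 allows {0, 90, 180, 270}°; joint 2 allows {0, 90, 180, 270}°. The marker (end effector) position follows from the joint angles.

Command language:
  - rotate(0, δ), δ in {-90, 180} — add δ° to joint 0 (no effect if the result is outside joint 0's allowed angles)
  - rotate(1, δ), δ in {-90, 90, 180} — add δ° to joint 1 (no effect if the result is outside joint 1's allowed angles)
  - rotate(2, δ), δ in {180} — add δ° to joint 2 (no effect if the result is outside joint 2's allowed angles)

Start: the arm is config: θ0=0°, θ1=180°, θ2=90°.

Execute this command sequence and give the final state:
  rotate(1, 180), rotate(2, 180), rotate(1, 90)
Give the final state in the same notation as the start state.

config: θ0=0°, θ1=90°, θ2=270°

start: config: θ0=0°, θ1=180°, θ2=90°
step 1 (rotate(1, 180)): config: θ0=0°, θ1=0°, θ2=90°
step 2 (rotate(2, 180)): config: θ0=0°, θ1=0°, θ2=270°
step 3 (rotate(1, 90)): config: θ0=0°, θ1=90°, θ2=270°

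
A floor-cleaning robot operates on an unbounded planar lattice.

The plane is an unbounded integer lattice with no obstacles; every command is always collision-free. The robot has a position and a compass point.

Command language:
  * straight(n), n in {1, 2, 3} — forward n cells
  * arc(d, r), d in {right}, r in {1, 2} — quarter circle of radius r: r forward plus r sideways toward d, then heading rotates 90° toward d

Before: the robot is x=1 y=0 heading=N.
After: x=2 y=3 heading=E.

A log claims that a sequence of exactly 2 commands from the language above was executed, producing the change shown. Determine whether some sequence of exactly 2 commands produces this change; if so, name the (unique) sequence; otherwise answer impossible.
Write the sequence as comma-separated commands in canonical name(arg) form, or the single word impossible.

straight(2), arc(right, 1)

key: cell and facing (now E) both changed — the 2 commands mix motion and turning
from: x=1 y=0 heading=N
1. straight(2) → x=1 y=2 heading=N
2. arc(right, 1) → x=2 y=3 heading=E
uniquely the one of 25 2-step routes that fits.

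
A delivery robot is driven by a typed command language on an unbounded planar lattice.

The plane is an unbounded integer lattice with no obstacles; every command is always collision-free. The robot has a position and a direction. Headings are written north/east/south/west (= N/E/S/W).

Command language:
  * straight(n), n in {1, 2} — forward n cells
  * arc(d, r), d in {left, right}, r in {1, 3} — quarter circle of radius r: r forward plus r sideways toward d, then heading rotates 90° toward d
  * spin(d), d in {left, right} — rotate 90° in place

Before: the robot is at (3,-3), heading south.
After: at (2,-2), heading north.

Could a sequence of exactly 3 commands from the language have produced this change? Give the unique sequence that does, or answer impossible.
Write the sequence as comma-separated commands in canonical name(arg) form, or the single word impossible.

arc(right, 1), spin(right), straight(2)

key: running straight(2) before arc(right, 1) would end elsewhere — order is forced
from: at (3,-3), heading south
1. arc(right, 1) → at (2,-4), heading west
2. spin(right) → at (2,-4), heading north
3. straight(2) → at (2,-2), heading north
no other 3-command option fits: unique.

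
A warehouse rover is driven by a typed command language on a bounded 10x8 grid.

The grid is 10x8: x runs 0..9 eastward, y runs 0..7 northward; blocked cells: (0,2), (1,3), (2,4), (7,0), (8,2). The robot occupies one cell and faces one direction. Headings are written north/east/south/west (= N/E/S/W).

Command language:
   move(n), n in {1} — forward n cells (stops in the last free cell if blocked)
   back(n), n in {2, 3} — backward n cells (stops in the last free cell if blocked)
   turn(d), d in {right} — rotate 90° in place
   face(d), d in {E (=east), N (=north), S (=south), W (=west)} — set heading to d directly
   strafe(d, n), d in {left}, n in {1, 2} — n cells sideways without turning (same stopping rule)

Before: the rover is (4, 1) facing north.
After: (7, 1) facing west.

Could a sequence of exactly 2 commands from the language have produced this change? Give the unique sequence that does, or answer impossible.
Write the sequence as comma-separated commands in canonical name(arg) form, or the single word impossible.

key: position moved to (7,1) AND the heading swung to W — translation plus rotation needed
t0: (4, 1) facing north
1. face(W) → (4, 1) facing west
2. back(3) → (7, 1) facing west
all 100 alternatives checked — unique.

face(W), back(3)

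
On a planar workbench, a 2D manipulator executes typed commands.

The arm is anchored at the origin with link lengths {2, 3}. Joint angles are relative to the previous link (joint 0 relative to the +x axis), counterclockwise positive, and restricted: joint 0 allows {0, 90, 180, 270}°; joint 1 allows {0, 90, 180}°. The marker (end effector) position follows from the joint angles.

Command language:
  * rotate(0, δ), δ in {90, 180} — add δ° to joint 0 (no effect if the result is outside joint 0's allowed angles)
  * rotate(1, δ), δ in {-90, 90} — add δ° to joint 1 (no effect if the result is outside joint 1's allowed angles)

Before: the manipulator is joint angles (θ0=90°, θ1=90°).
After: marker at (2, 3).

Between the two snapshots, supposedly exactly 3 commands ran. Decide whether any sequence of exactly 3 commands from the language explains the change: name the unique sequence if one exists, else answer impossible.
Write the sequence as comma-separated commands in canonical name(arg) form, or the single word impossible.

rotate(0, 90), rotate(0, 90), rotate(0, 90)

initial: joint angles (θ0=90°, θ1=90°)
1. rotate(0, 90) → joint angles (θ0=180°, θ1=90°)
2. rotate(0, 90) → joint angles (θ0=270°, θ1=90°)
3. rotate(0, 90) → joint angles (θ0=0°, θ1=90°)
no rival 3-sequence matches.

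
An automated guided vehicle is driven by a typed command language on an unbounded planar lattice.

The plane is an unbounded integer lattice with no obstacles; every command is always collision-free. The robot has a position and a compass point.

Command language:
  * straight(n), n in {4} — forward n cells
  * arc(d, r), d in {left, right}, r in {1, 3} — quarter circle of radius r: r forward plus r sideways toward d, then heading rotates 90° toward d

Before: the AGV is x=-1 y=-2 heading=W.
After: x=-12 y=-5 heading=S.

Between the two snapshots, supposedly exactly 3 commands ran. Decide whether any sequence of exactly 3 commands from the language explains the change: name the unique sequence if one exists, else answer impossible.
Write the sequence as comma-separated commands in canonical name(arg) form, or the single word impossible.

straight(4), straight(4), arc(left, 3)

key: position moved to (-12,-5) AND the heading swung to S — translation plus rotation needed
start: x=-1 y=-2 heading=W
1. straight(4) → x=-5 y=-2 heading=W
2. straight(4) → x=-9 y=-2 heading=W
3. arc(left, 3) → x=-12 y=-5 heading=S
no other 3-command option fits: unique.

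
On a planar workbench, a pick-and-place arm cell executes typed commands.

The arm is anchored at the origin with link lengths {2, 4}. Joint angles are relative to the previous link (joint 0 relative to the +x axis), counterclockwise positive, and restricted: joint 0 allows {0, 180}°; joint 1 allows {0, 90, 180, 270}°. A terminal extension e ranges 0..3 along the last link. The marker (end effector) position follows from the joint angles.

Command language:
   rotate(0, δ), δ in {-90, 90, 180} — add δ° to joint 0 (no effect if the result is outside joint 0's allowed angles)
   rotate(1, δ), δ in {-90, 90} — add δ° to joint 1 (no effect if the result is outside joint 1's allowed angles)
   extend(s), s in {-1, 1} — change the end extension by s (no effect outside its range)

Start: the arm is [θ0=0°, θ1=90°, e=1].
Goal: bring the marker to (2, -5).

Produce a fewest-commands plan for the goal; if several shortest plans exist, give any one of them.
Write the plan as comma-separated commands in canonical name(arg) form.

rotate(1, 90), rotate(1, 90)

initial: [θ0=0°, θ1=90°, e=1]
[1] after rotate(1, 90): [θ0=0°, θ1=180°, e=1]
[2] after rotate(1, 90): [θ0=0°, θ1=270°, e=1]
minimal: 2 command(s), checked below 2.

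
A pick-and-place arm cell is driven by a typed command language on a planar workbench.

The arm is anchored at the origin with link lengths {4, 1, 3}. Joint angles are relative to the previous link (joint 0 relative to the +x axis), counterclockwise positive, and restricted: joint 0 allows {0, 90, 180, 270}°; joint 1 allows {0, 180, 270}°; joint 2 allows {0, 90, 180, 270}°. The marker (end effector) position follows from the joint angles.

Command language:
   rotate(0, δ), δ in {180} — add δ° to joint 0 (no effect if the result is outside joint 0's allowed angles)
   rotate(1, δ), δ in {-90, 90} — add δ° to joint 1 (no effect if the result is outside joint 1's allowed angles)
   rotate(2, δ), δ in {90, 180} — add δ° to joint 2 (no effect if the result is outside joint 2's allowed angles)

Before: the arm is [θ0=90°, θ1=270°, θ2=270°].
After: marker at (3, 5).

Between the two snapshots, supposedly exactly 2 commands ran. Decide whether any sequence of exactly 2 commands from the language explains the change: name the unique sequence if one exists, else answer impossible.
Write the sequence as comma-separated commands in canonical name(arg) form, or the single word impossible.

rotate(1, 90), rotate(1, 90)

start: [θ0=90°, θ1=270°, θ2=270°]
step 1 (rotate(1, 90)): [θ0=90°, θ1=0°, θ2=270°]
step 2 (rotate(1, 90)): [θ0=90°, θ1=0°, θ2=270°]
no other 2-command option fits: unique.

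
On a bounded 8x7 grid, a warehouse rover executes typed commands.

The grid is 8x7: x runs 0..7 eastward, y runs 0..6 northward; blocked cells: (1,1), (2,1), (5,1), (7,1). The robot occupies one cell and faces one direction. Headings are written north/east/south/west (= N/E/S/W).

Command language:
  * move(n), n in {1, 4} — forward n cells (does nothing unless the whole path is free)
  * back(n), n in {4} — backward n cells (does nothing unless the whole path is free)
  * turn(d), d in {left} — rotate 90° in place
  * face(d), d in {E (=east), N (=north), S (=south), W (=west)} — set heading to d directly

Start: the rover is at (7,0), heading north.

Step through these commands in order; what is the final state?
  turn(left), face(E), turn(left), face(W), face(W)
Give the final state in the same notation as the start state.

at (7,0), heading west

t0: at (7,0), heading north
t=1 turn(left) ⇒ at (7,0), heading west
t=2 face(E) ⇒ at (7,0), heading east
t=3 turn(left) ⇒ at (7,0), heading north
t=4 face(W) ⇒ at (7,0), heading west
t=5 face(W) ⇒ at (7,0), heading west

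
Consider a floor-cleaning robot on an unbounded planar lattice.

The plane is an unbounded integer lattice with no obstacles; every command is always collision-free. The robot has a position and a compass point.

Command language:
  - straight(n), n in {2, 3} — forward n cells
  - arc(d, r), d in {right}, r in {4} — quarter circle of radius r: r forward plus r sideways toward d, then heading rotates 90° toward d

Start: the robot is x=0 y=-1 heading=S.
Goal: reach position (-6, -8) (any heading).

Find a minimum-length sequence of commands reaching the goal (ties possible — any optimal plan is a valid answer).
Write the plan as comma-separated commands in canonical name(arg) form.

straight(3), arc(right, 4), straight(2)

initial: x=0 y=-1 heading=S
[1] after straight(3): x=0 y=-4 heading=S
[2] after arc(right, 4): x=-4 y=-8 heading=W
[3] after straight(2): x=-6 y=-8 heading=W
minimal: 3 command(s), checked below 3.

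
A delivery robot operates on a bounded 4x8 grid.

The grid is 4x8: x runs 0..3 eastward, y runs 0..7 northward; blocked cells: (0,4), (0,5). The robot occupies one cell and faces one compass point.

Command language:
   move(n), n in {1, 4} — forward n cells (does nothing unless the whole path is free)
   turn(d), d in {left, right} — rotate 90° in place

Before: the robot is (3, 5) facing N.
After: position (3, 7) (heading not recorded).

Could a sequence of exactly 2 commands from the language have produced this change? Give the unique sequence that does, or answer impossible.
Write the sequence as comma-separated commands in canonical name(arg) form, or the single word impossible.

move(1), move(1)

start: (3, 5) facing N
step 1 (move(1)): (3, 6) facing N
step 2 (move(1)): (3, 7) facing N
all 16 alternatives checked — unique.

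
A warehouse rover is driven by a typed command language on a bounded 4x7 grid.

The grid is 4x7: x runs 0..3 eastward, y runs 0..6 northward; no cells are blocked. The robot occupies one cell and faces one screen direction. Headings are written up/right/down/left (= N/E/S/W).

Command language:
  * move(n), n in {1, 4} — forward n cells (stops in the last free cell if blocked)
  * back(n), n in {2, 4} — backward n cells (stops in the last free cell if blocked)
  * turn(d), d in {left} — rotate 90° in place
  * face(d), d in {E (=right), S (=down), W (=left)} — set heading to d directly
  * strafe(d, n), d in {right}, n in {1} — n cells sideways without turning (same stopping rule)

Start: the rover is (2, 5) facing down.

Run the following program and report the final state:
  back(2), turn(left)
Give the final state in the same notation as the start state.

initial: (2, 5) facing down
[1] after back(2): (2, 6) facing down
[2] after turn(left): (2, 6) facing right

(2, 6) facing right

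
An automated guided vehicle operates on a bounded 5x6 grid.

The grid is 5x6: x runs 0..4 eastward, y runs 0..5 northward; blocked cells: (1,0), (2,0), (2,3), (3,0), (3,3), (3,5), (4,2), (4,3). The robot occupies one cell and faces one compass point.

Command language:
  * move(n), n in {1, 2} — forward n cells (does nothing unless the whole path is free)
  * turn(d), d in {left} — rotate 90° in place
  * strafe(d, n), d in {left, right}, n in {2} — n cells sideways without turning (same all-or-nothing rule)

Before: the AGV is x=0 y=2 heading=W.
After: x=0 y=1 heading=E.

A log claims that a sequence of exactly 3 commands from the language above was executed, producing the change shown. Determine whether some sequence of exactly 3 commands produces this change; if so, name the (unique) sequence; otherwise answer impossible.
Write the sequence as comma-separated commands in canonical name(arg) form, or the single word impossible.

key: cell and facing (now E) both changed — the 3 commands mix motion and turning
from: x=0 y=2 heading=W
step 1 (turn(left)): x=0 y=2 heading=S
step 2 (move(1)): x=0 y=1 heading=S
step 3 (turn(left)): x=0 y=1 heading=E
all 125 alternatives checked — unique.

turn(left), move(1), turn(left)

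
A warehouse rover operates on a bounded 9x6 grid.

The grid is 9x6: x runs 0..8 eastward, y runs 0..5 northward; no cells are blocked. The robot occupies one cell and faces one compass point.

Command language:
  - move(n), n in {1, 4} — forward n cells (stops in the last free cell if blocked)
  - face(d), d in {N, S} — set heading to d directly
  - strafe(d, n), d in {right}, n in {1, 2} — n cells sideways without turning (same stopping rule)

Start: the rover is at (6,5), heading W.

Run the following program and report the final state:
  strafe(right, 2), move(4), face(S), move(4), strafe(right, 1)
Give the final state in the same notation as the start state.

begin: at (6,5), heading W
1. strafe(right, 2) → at (6,5), heading W
2. move(4) → at (2,5), heading W
3. face(S) → at (2,5), heading S
4. move(4) → at (2,1), heading S
5. strafe(right, 1) → at (1,1), heading S

at (1,1), heading S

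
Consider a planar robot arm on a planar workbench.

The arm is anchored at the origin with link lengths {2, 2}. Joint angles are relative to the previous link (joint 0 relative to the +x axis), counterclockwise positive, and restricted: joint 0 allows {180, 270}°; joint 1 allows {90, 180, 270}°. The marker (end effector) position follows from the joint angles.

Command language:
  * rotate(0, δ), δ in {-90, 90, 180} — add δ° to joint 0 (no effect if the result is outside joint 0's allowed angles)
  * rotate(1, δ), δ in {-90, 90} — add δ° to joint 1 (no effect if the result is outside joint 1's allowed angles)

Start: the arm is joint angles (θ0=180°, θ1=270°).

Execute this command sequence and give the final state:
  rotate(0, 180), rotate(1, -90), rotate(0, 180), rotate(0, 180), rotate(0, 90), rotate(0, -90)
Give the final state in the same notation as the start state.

t0: joint angles (θ0=180°, θ1=270°)
t=1 rotate(0, 180) ⇒ joint angles (θ0=180°, θ1=270°)
t=2 rotate(1, -90) ⇒ joint angles (θ0=180°, θ1=180°)
t=3 rotate(0, 180) ⇒ joint angles (θ0=180°, θ1=180°)
t=4 rotate(0, 180) ⇒ joint angles (θ0=180°, θ1=180°)
t=5 rotate(0, 90) ⇒ joint angles (θ0=270°, θ1=180°)
t=6 rotate(0, -90) ⇒ joint angles (θ0=180°, θ1=180°)

joint angles (θ0=180°, θ1=180°)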